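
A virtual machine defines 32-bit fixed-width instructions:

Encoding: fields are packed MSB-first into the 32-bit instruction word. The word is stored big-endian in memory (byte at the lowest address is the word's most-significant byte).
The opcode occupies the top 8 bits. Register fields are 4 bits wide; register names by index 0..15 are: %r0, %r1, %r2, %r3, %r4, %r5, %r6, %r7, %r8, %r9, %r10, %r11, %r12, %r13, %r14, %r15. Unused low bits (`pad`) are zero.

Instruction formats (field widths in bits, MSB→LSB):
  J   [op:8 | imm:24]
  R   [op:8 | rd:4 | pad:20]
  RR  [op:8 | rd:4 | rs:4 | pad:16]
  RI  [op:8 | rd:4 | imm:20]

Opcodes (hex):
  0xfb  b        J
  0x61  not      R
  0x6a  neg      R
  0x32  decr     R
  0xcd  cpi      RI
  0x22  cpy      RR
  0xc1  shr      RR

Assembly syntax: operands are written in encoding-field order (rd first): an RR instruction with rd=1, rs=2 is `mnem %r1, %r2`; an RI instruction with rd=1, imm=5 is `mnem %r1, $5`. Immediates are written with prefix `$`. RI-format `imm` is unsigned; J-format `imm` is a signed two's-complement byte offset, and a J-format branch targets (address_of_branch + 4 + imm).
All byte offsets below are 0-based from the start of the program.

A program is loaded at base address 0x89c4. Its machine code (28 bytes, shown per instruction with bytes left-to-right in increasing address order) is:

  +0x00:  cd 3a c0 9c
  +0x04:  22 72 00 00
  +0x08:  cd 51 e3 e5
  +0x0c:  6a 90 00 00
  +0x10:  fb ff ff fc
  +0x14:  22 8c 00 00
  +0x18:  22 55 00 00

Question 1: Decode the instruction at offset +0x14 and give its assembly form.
cpy %r8, %r12

+0x14: 22 8c 00 00 ⇒ word 0x228c0000 (big)
  top 8b → 0x22 → cpy [RR]
  rd: (w>>20)&0xf=0x8 → %r8
  rs: (w>>16)&0xf=0xc → %r12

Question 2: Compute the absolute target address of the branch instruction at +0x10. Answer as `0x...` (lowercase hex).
0x89d4

[10] fb ff ff fc → 0xfbfffffc
  opcode bits[31:24]=0xfb: b/J
  [23:0] imm=16777212 (s24→-4) = $-4
  target = base 0x89c4 + off 0x10 + 4 + imm -4 = 0x89d4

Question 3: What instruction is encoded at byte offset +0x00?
cpi %r3, $704668

+0x00: cd 3a c0 9c ⇒ word 0xcd3ac09c (big)
  op=0xcd3ac09c>>24=0xcd ⇒ cpi (RI)
  rd@[23:20]=0x3 ⇒ %r3
  imm@[19:0]=0xac09c ⇒ $704668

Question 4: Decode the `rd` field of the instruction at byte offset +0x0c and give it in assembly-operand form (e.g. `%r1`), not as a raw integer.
%r9

off 0x0c: read 6a 90 00 00 as big → 0x6a900000
  opcode bits[31:24]=0x6a: neg/R
  [23:20] rd=9 = %r9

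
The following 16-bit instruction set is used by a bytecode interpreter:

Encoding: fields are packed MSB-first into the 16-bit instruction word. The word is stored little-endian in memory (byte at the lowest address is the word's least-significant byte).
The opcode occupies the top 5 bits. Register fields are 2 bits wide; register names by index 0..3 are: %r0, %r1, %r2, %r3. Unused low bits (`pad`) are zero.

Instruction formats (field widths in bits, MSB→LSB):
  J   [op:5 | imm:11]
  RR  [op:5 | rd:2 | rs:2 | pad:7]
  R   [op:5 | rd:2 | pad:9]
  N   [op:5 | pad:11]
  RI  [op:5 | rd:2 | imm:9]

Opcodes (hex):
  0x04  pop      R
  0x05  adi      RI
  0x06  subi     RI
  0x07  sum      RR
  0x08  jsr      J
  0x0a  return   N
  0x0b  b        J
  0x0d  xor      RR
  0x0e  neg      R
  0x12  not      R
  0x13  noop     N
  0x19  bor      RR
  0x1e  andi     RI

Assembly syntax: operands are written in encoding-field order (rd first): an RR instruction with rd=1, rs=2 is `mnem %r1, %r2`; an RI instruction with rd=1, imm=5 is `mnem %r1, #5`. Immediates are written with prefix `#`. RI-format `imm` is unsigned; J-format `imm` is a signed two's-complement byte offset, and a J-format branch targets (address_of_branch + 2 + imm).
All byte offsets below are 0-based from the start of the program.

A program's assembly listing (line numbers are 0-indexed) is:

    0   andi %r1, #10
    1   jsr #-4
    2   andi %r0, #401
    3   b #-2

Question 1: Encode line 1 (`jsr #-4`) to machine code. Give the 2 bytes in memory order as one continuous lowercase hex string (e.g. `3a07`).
line 1 (jsr): pack op=0x8:5|imm=-4:11 = 0x47fc; little→ fc 47

fc47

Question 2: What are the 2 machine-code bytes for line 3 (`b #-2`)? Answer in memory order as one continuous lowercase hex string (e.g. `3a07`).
3. b fields op=0xb:5|imm=-2:11 → word 5ffeh → fe 5f

fe5f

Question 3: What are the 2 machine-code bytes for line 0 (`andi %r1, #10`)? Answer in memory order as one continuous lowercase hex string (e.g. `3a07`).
0af2

0. andi fields op=0x1e:5|rd=1:2|imm=10:9 → word f20ah → 0a f2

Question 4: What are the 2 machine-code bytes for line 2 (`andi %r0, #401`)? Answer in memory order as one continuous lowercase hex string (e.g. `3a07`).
91f1

line 2 (andi): pack op=0x1e:5|rd=0:2|imm=401:9 = 0xf191; little→ 91 f1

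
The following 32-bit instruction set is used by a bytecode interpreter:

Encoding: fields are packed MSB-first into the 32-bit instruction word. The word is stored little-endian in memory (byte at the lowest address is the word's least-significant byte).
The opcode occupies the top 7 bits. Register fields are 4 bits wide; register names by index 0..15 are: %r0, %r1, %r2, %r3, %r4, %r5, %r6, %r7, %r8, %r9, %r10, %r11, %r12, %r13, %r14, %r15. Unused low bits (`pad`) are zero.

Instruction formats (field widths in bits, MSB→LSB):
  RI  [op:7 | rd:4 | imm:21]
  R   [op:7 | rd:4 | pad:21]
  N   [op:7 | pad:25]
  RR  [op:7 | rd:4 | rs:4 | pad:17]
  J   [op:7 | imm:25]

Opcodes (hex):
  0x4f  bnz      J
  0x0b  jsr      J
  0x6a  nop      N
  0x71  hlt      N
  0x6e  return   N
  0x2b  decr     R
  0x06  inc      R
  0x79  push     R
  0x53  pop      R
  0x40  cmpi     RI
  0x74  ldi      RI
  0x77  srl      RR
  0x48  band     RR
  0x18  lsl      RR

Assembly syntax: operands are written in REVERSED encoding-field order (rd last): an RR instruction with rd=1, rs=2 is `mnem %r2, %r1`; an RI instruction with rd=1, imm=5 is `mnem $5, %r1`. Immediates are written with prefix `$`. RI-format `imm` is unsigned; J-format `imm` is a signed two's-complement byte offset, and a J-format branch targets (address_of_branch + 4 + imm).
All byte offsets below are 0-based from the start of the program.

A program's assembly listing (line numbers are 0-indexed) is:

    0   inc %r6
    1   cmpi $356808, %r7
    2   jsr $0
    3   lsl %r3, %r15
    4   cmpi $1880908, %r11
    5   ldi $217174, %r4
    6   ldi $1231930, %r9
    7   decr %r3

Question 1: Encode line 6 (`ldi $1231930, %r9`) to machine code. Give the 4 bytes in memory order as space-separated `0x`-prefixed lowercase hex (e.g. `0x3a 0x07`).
0x3a 0xcc 0x32 0xe9

line 6 (ldi): pack op=0x74:7|rd=9:4|imm=1231930:21 = 0xe932cc3a; little→ 3a cc 32 e9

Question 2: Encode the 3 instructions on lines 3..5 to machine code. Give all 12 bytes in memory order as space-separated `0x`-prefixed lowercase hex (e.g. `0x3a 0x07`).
0x00 0x00 0xe6 0x31 0x4c 0xb3 0x7c 0x81 0x56 0x50 0x83 0xe8

line 3 (lsl): pack op=0x18:7|rd=15:4|rs=3:4|pad=0:17 = 0x31e60000; little→ 00 00 e6 31
line 4 (cmpi): pack op=0x40:7|rd=11:4|imm=1880908:21 = 0x817cb34c; little→ 4c b3 7c 81
line 5 (ldi): pack op=0x74:7|rd=4:4|imm=217174:21 = 0xe8835056; little→ 56 50 83 e8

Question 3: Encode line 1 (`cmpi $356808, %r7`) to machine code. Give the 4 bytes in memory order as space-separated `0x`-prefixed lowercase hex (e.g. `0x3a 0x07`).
0xc8 0x71 0xe5 0x80

line 1 (cmpi): pack op=0x40:7|rd=7:4|imm=356808:21 = 0x80e571c8; little→ c8 71 e5 80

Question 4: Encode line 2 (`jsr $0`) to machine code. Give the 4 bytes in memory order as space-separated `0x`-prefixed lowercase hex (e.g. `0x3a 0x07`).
0x00 0x00 0x00 0x16

L2: jsr op=0xb:7|imm=0:25 ⇒ 0x16000000 ⇒ little 00 00 00 16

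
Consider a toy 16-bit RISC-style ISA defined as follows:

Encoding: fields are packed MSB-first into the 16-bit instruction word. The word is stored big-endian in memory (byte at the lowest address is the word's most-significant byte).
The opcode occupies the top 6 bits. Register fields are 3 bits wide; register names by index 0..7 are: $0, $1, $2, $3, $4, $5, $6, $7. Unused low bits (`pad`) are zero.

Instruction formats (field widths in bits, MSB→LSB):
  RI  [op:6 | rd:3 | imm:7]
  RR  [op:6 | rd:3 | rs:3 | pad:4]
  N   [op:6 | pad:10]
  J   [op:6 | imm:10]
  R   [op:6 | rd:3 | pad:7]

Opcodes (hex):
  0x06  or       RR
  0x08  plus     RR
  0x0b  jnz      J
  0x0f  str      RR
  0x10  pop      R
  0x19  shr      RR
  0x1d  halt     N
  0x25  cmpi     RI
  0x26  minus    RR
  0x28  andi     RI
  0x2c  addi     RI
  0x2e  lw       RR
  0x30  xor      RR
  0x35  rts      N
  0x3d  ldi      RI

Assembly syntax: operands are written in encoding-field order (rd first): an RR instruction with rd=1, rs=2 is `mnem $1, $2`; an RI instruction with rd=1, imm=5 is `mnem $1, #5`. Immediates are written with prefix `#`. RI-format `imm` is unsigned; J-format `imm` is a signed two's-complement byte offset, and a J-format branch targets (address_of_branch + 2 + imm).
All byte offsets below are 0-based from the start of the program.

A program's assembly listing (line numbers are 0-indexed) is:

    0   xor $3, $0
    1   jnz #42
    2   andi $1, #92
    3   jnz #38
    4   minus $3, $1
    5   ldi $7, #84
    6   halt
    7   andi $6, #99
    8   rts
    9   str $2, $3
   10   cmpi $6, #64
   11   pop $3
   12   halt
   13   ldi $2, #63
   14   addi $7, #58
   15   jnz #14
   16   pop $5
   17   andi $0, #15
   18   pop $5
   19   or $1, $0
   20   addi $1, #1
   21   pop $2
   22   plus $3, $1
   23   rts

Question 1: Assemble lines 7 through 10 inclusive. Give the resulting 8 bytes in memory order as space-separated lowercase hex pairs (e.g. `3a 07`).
a3 63 d4 00 3d 30 97 40

7. andi fields op=0x28:6|rd=6:3|imm=99:7 → word a363h → a3 63
8. rts fields op=0x35:6|pad=0:10 → word d400h → d4 00
9. str fields op=0xf:6|rd=2:3|rs=3:3|pad=0:4 → word 3d30h → 3d 30
10. cmpi fields op=0x25:6|rd=6:3|imm=64:7 → word 9740h → 97 40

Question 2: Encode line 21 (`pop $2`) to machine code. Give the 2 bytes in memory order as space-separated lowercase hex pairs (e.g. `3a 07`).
line 21 (pop): pack op=0x10:6|rd=2:3|pad=0:7 = 0x4100; big→ 41 00

41 00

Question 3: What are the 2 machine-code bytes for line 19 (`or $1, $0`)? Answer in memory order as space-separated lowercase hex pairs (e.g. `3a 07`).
line 19 (or): pack op=0x6:6|rd=1:3|rs=0:3|pad=0:4 = 0x1880; big→ 18 80

18 80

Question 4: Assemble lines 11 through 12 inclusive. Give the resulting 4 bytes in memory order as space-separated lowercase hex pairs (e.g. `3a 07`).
11. pop fields op=0x10:6|rd=3:3|pad=0:7 → word 4180h → 41 80
12. halt fields op=0x1d:6|pad=0:10 → word 7400h → 74 00

41 80 74 00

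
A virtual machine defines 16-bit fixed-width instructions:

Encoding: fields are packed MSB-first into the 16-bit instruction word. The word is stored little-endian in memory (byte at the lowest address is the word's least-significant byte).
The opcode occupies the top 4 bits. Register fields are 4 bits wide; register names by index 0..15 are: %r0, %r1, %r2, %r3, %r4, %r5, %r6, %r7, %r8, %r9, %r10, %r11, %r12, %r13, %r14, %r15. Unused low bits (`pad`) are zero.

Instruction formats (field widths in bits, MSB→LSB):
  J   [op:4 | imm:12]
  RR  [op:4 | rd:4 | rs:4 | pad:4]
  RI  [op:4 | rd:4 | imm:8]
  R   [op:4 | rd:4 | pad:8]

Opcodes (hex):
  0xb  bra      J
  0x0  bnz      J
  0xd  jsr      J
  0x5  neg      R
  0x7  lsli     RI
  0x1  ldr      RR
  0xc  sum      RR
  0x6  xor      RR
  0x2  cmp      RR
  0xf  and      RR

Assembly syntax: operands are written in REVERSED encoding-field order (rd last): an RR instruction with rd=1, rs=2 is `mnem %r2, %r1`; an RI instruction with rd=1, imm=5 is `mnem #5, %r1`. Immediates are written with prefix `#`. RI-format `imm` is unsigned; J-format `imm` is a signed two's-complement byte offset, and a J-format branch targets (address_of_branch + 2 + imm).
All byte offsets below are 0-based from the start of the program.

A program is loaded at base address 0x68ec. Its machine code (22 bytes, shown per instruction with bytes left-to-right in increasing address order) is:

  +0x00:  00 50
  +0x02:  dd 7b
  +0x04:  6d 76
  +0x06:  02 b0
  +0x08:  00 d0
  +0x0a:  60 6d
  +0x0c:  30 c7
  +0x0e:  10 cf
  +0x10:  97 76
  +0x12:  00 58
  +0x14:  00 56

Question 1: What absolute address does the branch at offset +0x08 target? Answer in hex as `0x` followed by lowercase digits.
[08] 00 d0 → 0xd000
  opcode bits[15:12]=0xd: jsr/J
  imm: (w>>0)&0xfff=0x0 → #0
  target = base 0x68ec + off 0x08 + 2 + imm 0 = 0x68f6

0x68f6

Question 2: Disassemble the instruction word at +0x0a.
xor %r6, %r13

[0a] 60 6d → 0x6d60
  top 4b → 0x6 → xor [RR]
  [11:8] rd=13 = %r13
  [7:4] rs=6 = %r6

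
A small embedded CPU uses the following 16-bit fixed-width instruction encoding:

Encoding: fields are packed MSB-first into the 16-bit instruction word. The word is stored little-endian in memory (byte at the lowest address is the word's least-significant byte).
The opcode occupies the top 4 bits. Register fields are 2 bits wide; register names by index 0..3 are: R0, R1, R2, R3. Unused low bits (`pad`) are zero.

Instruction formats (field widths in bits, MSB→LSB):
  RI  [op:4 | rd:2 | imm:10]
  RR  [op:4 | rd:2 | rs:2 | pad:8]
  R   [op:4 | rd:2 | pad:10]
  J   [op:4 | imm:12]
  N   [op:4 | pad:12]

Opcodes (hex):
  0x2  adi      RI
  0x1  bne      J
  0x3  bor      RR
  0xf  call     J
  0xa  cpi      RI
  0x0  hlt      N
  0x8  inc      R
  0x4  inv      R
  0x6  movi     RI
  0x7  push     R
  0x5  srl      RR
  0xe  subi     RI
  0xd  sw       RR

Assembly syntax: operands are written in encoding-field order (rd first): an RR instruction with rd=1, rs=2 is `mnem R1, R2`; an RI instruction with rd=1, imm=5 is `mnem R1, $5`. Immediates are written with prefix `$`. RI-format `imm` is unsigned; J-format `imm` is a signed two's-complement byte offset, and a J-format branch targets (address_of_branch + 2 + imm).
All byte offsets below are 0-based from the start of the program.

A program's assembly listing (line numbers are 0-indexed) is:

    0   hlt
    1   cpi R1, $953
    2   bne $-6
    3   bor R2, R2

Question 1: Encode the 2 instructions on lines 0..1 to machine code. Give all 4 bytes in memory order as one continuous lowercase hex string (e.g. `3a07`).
0000b9a7

0. hlt fields op=0x0:4|pad=0:12 → word 0000h → 00 00
1. cpi fields op=0xa:4|rd=1:2|imm=953:10 → word a7b9h → b9 a7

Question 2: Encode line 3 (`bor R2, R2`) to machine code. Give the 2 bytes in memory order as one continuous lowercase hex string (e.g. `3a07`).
003a

line 3 (bor): pack op=0x3:4|rd=2:2|rs=2:2|pad=0:8 = 0x3a00; little→ 00 3a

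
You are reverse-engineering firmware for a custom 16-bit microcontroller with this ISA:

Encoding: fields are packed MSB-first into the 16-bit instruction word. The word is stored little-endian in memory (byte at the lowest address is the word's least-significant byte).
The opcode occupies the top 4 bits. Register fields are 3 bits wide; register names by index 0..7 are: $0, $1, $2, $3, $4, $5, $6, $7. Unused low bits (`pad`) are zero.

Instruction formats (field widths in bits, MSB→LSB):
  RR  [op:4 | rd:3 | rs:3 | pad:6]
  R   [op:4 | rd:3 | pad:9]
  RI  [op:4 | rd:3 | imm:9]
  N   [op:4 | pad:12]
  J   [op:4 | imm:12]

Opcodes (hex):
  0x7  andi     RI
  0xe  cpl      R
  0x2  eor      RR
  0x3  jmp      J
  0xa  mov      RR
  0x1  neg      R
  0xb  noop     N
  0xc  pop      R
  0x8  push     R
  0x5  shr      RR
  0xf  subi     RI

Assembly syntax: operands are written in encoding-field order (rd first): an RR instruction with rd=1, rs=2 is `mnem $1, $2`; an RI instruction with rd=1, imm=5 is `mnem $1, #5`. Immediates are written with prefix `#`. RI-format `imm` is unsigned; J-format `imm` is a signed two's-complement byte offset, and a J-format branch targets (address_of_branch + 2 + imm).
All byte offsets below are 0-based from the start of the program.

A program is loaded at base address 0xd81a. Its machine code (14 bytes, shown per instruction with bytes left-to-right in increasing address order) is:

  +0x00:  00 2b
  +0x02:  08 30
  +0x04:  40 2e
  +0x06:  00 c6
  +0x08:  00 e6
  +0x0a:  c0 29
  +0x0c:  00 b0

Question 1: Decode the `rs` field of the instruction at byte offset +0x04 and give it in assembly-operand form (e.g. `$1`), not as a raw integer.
off 0x04: read 40 2e as little → 0x2e40
  opcode bits[15:12]=0x2: eor/RR
  rd: (w>>9)&0x7=0x7 → $7
  rs: (w>>6)&0x7=0x1 → $1

$1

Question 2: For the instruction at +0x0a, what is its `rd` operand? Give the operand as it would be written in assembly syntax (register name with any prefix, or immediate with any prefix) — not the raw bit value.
+0x0a: c0 29 ⇒ word 0x29c0 (little)
  op=0x29c0>>12=0x2 ⇒ eor (RR)
  rd: (w>>9)&0x7=0x4 → $4
  rs: (w>>6)&0x7=0x7 → $7

$4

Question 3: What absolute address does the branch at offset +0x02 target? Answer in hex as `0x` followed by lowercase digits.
[02] 08 30 → 0x3008
  op=0x3008>>12=0x3 ⇒ jmp (J)
  [11:0] imm=8 = #8
  target = base 0xd81a + off 0x02 + 2 + imm 8 = 0xd826

0xd826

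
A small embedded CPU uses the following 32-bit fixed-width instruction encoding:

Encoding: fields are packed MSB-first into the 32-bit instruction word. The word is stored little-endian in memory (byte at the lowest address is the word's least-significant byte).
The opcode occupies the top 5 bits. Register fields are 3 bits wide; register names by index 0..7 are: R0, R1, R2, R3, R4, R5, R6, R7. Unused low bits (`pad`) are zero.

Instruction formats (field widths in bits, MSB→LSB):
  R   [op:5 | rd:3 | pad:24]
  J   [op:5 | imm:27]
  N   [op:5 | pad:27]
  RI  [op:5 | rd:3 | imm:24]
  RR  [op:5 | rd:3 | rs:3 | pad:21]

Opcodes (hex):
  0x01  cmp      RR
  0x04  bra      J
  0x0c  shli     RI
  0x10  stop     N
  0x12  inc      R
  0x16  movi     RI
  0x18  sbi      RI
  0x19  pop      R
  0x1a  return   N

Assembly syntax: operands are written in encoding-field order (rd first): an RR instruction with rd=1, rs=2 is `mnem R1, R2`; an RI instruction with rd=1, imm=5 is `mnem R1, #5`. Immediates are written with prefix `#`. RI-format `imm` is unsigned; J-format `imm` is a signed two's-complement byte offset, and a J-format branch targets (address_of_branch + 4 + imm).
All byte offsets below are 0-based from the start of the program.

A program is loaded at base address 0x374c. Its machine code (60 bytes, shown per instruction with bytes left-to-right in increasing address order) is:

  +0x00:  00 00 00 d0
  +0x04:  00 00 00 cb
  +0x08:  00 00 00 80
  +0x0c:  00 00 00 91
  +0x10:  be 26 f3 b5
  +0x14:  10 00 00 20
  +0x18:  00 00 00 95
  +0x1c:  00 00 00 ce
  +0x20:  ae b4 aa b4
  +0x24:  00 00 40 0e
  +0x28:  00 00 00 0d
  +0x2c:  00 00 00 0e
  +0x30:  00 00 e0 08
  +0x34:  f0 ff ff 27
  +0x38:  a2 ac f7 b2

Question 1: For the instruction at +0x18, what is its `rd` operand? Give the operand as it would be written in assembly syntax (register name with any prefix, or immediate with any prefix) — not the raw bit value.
+0x18: 00 00 00 95 ⇒ word 0x95000000 (little)
  op=0x95000000>>27=0x12 ⇒ inc (R)
  rd@[26:24]=0x5 ⇒ R5

R5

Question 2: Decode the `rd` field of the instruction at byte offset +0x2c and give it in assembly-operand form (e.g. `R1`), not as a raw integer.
R6

[2c] 00 00 00 0e → 0x0e000000
  opcode bits[31:27]=0x1: cmp/RR
  rd: (w>>24)&0x7=0x6 → R6
  rs: (w>>21)&0x7=0x0 → R0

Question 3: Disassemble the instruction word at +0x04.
pop R3

[04] 00 00 00 cb → 0xcb000000
  top 5b → 0x19 → pop [R]
  rd@[26:24]=0x3 ⇒ R3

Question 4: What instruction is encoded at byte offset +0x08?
stop

[08] 00 00 00 80 → 0x80000000
  op=0x80000000>>27=0x10 ⇒ stop (N)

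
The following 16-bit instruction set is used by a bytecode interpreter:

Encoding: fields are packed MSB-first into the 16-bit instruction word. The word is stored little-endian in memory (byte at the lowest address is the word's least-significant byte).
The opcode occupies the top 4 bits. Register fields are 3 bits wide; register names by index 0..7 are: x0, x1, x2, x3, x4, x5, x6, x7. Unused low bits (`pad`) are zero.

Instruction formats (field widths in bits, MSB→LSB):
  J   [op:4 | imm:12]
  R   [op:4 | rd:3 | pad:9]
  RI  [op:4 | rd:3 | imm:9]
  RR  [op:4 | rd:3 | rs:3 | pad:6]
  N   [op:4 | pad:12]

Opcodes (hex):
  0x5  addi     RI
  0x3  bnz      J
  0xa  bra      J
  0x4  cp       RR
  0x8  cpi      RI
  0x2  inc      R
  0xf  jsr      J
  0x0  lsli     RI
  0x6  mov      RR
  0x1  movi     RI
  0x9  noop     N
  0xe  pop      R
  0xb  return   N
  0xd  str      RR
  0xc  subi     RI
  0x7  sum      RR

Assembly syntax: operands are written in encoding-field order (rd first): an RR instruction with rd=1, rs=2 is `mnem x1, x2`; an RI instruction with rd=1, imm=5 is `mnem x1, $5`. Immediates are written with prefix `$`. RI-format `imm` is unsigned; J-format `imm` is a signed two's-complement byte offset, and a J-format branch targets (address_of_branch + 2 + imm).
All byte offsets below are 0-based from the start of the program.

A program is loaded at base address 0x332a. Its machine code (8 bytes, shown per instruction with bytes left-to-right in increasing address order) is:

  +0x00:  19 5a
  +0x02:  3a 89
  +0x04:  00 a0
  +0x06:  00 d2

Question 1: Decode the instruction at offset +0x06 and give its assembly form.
str x1, x0

[06] 00 d2 → 0xd200
  op=0xd200>>12=0xd ⇒ str (RR)
  rd: (w>>9)&0x7=0x1 → x1
  rs: (w>>6)&0x7=0x0 → x0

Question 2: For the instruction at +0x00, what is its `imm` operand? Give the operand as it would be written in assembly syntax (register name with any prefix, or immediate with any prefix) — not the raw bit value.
[00] 19 5a → 0x5a19
  opcode bits[15:12]=0x5: addi/RI
  [11:9] rd=5 = x5
  [8:0] imm=25 = $25

$25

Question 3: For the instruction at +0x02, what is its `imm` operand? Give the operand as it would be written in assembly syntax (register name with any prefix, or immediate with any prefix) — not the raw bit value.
off 0x02: read 3a 89 as little → 0x893a
  opcode bits[15:12]=0x8: cpi/RI
  rd@[11:9]=0x4 ⇒ x4
  imm@[8:0]=0x13a ⇒ $314

$314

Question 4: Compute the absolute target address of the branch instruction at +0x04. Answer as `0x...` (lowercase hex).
0x3330

+0x04: 00 a0 ⇒ word 0xa000 (little)
  top 4b → 0xa → bra [J]
  [11:0] imm=0 = $0
  target = base 0x332a + off 0x04 + 2 + imm 0 = 0x3330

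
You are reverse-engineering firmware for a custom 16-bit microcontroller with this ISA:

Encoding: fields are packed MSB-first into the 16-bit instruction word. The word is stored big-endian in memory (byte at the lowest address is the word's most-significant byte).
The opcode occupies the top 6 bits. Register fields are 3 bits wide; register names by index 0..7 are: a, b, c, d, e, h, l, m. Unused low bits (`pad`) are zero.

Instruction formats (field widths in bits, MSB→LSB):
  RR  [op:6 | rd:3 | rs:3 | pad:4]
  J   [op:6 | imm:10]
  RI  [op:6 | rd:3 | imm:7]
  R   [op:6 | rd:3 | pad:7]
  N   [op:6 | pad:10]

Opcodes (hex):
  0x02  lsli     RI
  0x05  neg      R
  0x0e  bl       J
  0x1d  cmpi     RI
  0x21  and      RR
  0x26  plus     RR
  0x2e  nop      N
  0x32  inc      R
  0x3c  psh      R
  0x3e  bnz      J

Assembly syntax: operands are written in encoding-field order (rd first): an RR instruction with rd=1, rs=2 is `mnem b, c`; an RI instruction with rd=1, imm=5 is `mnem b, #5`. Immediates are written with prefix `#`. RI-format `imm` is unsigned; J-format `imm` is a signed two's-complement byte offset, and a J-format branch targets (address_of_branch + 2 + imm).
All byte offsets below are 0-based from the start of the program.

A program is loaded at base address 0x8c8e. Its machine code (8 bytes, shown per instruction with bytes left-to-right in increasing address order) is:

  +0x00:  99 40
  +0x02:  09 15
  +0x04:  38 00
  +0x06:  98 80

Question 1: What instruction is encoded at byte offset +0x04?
bl #0

+0x04: 38 00 ⇒ word 0x3800 (big)
  opcode bits[15:10]=0xe: bl/J
  imm: (w>>0)&0x3ff=0x0 → #0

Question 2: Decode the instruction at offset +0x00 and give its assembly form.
plus c, e

[00] 99 40 → 0x9940
  opcode bits[15:10]=0x26: plus/RR
  rd: (w>>7)&0x7=0x2 → c
  rs: (w>>4)&0x7=0x4 → e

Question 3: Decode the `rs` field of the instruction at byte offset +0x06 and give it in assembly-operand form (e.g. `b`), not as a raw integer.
a

[06] 98 80 → 0x9880
  opcode bits[15:10]=0x26: plus/RR
  rd@[9:7]=0x1 ⇒ b
  rs@[6:4]=0x0 ⇒ a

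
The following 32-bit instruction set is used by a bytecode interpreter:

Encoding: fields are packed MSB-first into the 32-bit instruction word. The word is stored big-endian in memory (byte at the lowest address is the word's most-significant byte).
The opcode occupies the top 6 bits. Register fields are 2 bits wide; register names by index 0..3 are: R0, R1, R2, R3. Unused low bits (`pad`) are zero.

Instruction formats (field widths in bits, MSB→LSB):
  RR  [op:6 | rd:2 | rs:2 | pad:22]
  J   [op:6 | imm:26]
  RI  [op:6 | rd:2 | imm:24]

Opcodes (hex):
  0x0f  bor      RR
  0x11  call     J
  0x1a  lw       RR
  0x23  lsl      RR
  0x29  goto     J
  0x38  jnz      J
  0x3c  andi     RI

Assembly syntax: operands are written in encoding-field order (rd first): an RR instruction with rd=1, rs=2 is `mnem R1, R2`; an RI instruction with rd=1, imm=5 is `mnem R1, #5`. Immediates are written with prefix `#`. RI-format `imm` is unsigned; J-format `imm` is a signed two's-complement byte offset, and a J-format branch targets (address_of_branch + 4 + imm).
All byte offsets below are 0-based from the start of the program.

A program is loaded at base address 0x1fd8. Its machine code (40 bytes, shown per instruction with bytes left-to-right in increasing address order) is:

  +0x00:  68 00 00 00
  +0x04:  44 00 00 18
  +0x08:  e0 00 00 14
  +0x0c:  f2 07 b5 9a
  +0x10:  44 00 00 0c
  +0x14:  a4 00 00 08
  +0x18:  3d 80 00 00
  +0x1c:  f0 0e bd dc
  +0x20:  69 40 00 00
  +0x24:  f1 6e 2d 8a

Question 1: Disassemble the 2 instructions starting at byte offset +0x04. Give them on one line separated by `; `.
call #24; jnz #20

@+04  big-endian(44 00 00 18) = 0x44000018
  top 6b → 0x11 → call [J]
  [25:0] imm=24 = #24
@+08  big-endian(e0 00 00 14) = 0xe0000014
  top 6b → 0x38 → jnz [J]
  [25:0] imm=20 = #20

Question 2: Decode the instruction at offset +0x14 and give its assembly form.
goto #8

off 0x14: read a4 00 00 08 as big → 0xa4000008
  opcode bits[31:26]=0x29: goto/J
  [25:0] imm=8 = #8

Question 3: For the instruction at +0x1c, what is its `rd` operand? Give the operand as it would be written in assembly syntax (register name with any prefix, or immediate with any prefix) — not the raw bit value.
[1c] f0 0e bd dc → 0xf00ebddc
  top 6b → 0x3c → andi [RI]
  [25:24] rd=0 = R0
  [23:0] imm=966108 = #966108

R0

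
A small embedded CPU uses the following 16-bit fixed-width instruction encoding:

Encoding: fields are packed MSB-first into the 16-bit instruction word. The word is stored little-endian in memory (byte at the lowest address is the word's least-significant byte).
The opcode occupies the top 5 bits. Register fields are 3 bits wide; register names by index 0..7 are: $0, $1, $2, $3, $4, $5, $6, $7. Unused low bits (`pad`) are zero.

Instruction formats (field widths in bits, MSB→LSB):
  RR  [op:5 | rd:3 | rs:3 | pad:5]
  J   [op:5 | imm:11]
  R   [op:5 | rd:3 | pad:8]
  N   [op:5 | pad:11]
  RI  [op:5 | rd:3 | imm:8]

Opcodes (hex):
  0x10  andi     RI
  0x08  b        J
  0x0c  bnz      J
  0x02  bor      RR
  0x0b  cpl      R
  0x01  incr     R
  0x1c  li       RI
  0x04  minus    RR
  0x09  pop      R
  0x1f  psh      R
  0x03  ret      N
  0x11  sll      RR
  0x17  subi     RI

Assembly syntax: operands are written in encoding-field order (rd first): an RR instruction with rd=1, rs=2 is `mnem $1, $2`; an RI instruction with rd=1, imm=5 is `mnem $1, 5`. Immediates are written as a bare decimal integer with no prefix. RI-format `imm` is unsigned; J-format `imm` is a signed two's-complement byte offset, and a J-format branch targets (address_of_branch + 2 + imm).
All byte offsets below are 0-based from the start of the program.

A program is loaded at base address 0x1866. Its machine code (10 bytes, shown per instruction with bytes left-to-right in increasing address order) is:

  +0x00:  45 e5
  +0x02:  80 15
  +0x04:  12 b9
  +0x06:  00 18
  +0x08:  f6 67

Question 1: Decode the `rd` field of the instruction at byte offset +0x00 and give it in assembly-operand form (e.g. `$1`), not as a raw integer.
$5

off 0x00: read 45 e5 as little → 0xe545
  opcode bits[15:11]=0x1c: li/RI
  [10:8] rd=5 = $5
  [7:0] imm=69 = 69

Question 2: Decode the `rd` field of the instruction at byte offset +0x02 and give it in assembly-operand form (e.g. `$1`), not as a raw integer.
@+02  little-endian(80 15) = 0x1580
  op=0x1580>>11=0x2 ⇒ bor (RR)
  rd@[10:8]=0x5 ⇒ $5
  rs@[7:5]=0x4 ⇒ $4

$5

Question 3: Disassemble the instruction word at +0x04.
subi $1, 18

[04] 12 b9 → 0xb912
  op=0xb912>>11=0x17 ⇒ subi (RI)
  rd@[10:8]=0x1 ⇒ $1
  imm@[7:0]=0x12 ⇒ 18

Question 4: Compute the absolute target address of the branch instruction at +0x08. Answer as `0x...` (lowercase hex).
[08] f6 67 → 0x67f6
  opcode bits[15:11]=0xc: bnz/J
  imm@[10:0]=0x7f6 (s11→-10) ⇒ -10
  target = base 0x1866 + off 0x08 + 2 + imm -10 = 0x1866

0x1866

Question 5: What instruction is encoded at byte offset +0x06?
off 0x06: read 00 18 as little → 0x1800
  opcode bits[15:11]=0x3: ret/N

ret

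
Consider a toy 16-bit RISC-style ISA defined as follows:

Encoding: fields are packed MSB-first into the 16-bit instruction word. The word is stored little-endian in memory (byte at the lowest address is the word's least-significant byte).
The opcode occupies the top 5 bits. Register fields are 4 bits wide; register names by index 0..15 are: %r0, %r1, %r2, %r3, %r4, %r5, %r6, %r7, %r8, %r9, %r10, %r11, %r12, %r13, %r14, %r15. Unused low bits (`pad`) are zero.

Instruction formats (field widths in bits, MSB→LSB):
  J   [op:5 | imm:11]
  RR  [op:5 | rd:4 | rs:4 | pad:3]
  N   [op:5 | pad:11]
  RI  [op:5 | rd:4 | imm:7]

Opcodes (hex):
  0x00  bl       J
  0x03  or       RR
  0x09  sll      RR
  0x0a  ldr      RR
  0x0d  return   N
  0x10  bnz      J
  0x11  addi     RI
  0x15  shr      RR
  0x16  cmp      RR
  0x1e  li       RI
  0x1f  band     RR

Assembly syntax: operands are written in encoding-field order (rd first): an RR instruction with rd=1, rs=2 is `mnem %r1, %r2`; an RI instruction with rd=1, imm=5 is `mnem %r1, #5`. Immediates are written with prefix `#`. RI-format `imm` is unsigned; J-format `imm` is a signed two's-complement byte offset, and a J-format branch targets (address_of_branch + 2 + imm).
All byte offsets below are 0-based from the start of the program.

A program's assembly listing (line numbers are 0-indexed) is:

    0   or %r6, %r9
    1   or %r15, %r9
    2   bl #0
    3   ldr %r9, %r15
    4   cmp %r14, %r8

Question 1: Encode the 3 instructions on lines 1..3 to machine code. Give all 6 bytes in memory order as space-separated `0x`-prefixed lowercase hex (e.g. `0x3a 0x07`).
L1: or op=0x3:5|rd=15:4|rs=9:4|pad=0:3 ⇒ 0x1fc8 ⇒ little c8 1f
L2: bl op=0x0:5|imm=0:11 ⇒ 0x0000 ⇒ little 00 00
L3: ldr op=0xa:5|rd=9:4|rs=15:4|pad=0:3 ⇒ 0x54f8 ⇒ little f8 54

0xc8 0x1f 0x00 0x00 0xf8 0x54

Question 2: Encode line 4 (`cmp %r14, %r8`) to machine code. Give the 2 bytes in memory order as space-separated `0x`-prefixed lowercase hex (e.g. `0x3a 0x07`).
line 4 (cmp): pack op=0x16:5|rd=14:4|rs=8:4|pad=0:3 = 0xb740; little→ 40 b7

0x40 0xb7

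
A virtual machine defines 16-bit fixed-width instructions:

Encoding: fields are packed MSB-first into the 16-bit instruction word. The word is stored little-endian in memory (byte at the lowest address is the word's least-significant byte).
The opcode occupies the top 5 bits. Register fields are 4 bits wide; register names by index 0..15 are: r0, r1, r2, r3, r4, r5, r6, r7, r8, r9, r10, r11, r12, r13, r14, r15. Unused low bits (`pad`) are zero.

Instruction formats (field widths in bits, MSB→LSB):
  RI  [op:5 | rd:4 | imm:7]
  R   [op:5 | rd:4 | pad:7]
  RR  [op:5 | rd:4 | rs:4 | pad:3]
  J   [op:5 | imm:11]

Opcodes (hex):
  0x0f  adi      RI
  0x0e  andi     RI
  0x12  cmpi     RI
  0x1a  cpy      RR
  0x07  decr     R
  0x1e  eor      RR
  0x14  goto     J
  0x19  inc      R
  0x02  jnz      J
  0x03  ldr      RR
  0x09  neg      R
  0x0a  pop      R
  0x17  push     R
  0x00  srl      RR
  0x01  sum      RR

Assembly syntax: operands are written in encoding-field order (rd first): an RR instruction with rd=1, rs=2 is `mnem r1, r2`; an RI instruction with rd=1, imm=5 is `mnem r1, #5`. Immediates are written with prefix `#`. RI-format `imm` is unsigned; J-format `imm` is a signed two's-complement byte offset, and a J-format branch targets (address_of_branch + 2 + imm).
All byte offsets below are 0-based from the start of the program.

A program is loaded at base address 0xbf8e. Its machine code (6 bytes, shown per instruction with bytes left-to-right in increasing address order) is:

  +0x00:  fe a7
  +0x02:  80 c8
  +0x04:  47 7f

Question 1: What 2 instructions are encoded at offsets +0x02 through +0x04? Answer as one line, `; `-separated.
@+02  little-endian(80 c8) = 0xc880
  op=0xc880>>11=0x19 ⇒ inc (R)
  rd@[10:7]=0x1 ⇒ r1
@+04  little-endian(47 7f) = 0x7f47
  op=0x7f47>>11=0xf ⇒ adi (RI)
  rd@[10:7]=0xe ⇒ r14
  imm@[6:0]=0x47 ⇒ #71

inc r1; adi r14, #71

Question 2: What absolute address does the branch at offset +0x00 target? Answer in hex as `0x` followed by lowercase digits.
0xbf8e

[00] fe a7 → 0xa7fe
  top 5b → 0x14 → goto [J]
  [10:0] imm=2046 (s11→-2) = #-2
  target = base 0xbf8e + off 0x00 + 2 + imm -2 = 0xbf8e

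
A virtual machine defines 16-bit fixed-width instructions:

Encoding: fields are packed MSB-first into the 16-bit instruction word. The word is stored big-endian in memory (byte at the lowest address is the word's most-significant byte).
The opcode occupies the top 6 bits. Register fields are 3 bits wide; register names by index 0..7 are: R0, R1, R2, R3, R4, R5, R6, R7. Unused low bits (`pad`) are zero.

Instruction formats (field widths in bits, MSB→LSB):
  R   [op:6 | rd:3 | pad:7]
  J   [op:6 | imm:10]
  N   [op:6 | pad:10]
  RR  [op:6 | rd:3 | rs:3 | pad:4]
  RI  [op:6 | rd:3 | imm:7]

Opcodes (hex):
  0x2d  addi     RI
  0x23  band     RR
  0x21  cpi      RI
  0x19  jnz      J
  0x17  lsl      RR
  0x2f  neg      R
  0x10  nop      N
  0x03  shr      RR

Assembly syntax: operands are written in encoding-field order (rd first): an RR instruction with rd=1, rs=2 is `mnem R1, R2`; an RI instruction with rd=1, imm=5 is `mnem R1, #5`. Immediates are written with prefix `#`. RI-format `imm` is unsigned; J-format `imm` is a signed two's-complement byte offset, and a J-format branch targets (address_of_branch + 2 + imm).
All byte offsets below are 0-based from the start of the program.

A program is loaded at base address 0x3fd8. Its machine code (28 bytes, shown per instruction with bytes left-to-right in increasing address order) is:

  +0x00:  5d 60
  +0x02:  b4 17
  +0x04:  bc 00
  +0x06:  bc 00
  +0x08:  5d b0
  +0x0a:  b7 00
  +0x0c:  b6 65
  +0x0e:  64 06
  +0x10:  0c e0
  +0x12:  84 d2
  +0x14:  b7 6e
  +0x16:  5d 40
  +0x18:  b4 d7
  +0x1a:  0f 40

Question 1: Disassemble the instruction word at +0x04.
neg R0

[04] bc 00 → 0xbc00
  op=0xbc00>>10=0x2f ⇒ neg (R)
  rd: (w>>7)&0x7=0x0 → R0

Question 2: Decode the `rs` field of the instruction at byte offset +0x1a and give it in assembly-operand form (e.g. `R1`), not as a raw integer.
R4

off 0x1a: read 0f 40 as big → 0x0f40
  op=0x0f40>>10=0x3 ⇒ shr (RR)
  [9:7] rd=6 = R6
  [6:4] rs=4 = R4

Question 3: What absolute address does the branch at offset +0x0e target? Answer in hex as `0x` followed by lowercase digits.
@+0e  big-endian(64 06) = 0x6406
  top 6b → 0x19 → jnz [J]
  imm: (w>>0)&0x3ff=0x6 → #6
  target = base 0x3fd8 + off 0x0e + 2 + imm 6 = 0x3fee

0x3fee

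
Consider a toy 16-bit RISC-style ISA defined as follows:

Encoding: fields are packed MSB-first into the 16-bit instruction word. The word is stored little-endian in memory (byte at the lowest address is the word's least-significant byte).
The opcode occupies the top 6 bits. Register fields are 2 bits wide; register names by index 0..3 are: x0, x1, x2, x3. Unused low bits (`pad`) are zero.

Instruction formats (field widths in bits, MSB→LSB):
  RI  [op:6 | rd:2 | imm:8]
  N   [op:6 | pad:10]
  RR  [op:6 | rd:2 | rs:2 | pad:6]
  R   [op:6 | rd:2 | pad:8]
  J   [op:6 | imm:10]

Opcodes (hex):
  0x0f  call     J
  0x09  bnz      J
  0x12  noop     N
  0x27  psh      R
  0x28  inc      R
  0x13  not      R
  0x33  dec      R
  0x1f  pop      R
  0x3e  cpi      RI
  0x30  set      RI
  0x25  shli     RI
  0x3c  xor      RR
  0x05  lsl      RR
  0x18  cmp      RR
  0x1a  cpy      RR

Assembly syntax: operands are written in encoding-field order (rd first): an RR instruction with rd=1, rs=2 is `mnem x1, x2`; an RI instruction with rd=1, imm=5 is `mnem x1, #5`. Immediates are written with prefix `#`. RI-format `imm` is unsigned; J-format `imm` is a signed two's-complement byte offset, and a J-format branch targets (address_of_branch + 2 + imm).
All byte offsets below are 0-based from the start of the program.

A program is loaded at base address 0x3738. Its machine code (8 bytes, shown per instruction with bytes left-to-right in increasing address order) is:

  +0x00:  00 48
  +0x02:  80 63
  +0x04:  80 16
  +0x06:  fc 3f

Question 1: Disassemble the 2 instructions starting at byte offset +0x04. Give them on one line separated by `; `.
@+04  little-endian(80 16) = 0x1680
  op=0x1680>>10=0x5 ⇒ lsl (RR)
  rd: (w>>8)&0x3=0x2 → x2
  rs: (w>>6)&0x3=0x2 → x2
@+06  little-endian(fc 3f) = 0x3ffc
  op=0x3ffc>>10=0xf ⇒ call (J)
  imm: (w>>0)&0x3ff=0x3fc (s10→-4) → #-4

lsl x2, x2; call #-4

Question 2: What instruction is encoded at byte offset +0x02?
cmp x3, x2

[02] 80 63 → 0x6380
  opcode bits[15:10]=0x18: cmp/RR
  rd@[9:8]=0x3 ⇒ x3
  rs@[7:6]=0x2 ⇒ x2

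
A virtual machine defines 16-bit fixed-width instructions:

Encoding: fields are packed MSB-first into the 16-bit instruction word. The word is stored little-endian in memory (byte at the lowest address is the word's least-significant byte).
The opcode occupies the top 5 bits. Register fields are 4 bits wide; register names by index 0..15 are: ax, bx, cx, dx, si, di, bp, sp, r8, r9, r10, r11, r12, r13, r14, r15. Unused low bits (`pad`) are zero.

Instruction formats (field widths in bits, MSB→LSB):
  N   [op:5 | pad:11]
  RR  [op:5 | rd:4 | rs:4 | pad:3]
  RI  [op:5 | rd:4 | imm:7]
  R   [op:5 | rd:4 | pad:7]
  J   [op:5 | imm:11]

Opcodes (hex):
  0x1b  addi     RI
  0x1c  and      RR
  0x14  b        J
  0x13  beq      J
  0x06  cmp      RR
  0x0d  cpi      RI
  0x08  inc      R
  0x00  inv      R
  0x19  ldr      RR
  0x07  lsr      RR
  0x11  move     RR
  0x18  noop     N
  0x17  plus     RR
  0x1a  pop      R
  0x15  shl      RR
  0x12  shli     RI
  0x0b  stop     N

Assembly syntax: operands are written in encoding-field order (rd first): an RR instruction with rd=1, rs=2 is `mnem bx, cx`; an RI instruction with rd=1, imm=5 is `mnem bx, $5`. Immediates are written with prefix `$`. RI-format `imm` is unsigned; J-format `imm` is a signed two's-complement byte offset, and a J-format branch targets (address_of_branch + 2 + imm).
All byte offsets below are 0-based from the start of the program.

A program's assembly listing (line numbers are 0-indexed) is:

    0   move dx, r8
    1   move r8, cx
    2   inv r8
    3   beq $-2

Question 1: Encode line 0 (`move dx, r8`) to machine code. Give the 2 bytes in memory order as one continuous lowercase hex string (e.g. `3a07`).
c089

line 0 (move): pack op=0x11:5|rd=3:4|rs=8:4|pad=0:3 = 0x89c0; little→ c0 89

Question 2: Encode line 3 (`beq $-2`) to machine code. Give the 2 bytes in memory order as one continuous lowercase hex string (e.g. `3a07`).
fe9f

3. beq fields op=0x13:5|imm=-2:11 → word 9ffeh → fe 9f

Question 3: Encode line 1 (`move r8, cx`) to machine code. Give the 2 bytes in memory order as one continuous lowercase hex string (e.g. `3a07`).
line 1 (move): pack op=0x11:5|rd=8:4|rs=2:4|pad=0:3 = 0x8c10; little→ 10 8c

108c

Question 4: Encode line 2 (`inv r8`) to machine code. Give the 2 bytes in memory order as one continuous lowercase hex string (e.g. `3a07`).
0004

L2: inv op=0x0:5|rd=8:4|pad=0:7 ⇒ 0x0400 ⇒ little 00 04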